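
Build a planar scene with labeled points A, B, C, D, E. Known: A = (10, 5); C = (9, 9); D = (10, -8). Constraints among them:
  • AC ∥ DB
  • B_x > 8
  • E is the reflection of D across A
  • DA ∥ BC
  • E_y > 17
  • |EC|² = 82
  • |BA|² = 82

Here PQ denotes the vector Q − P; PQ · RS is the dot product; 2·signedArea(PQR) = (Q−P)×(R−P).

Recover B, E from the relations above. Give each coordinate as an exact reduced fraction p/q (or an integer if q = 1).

1. B_x = 9  [DA ∥ BC ∩ AC ∥ DB]
2. B_y = -4  [DA ∥ BC ∩ AC ∥ DB]
   → B = (9, -4)
3. E_x = 10  [E is the reflection of D across A]
4. E_y = 18  [E is the reflection of D across A]
   → E = (10, 18)

B = (9, -4)
E = (10, 18)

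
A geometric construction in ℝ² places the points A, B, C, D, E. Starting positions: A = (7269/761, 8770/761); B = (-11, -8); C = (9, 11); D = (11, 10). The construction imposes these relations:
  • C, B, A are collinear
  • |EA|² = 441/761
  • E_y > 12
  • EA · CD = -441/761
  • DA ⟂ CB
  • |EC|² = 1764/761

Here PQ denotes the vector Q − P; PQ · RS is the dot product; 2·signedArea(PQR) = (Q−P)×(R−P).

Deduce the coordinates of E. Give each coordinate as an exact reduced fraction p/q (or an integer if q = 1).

1. E_x = 7689/761  [line -2·x + 1·y + 6209/761 = 0 ∩ |EA|² = 441/761]
2. E_y = 9169/761  [line -2·x + 1·y + 6209/761 = 0 ∩ |EA|² = 441/761]
   → E = (7689/761, 9169/761)

E = (7689/761, 9169/761)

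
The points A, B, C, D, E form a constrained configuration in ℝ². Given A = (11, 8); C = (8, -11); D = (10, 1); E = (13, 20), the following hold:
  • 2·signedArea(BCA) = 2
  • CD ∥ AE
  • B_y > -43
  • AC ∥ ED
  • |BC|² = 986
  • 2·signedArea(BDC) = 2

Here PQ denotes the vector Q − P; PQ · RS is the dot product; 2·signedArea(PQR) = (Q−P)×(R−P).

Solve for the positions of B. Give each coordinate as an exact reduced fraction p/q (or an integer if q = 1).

B = (3, -42)

1. B_x = 3  [2·signedArea(BDC) = 2 ∩ 2·signedArea(BCA) = 2]
2. B_y = -42  [2·signedArea(BDC) = 2 ∩ 2·signedArea(BCA) = 2]
   → B = (3, -42)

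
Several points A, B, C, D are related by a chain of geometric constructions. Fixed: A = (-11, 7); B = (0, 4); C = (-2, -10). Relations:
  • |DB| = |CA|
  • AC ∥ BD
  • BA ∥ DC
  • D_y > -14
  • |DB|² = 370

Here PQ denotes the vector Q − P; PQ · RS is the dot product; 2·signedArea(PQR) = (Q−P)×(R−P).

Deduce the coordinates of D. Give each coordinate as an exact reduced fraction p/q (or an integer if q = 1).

1. D_x = 9  [BA ∥ DC ∩ AC ∥ BD]
2. D_y = -13  [BA ∥ DC ∩ AC ∥ BD]
   → D = (9, -13)

D = (9, -13)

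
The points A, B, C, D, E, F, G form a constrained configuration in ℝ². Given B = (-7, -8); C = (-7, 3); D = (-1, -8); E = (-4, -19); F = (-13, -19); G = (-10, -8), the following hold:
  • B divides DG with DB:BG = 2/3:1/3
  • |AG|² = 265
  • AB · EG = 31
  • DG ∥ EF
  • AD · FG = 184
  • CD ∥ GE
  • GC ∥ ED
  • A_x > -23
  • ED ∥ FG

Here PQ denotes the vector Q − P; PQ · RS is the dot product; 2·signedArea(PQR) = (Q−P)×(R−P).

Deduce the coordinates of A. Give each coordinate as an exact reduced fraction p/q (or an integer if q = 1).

A = (-22, -19)

1. A_x = -22  [AB · EG = 31 ∩ AD · FG = 184]
2. A_y = -19  [AB · EG = 31 ∩ AD · FG = 184]
   → A = (-22, -19)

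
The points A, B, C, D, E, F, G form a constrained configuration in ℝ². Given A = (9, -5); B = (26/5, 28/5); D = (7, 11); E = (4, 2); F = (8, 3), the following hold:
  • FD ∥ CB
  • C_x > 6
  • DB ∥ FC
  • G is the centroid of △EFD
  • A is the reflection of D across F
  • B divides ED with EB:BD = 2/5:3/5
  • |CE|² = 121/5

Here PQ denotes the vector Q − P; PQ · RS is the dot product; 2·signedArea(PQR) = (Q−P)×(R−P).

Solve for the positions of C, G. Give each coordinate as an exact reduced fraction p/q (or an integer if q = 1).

C = (31/5, -12/5)
G = (19/3, 16/3)

1. C_x = 31/5  [FD ∥ CB ∩ DB ∥ FC]
2. C_y = -12/5  [FD ∥ CB ∩ DB ∥ FC]
   → C = (31/5, -12/5)
3. G_x = 19/3  [G is the centroid of △EFD]
4. G_y = 16/3  [G is the centroid of △EFD]
   → G = (19/3, 16/3)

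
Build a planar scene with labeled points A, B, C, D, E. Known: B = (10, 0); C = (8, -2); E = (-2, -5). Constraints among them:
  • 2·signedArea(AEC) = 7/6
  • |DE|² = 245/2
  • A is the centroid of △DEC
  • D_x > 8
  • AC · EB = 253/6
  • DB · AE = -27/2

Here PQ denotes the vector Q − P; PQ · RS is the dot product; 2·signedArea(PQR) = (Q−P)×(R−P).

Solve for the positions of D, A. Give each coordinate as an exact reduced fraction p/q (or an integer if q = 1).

A = (29/6, -17/6)
D = (17/2, -3/2)

1. A_x = 29/6  [2·signedArea(AEC) = 7/6 ∩ AC · EB = 253/6]
2. A_y = -17/6  [2·signedArea(AEC) = 7/6 ∩ AC · EB = 253/6]
   → A = (29/6, -17/6)
3. D_x = 17/2  [DB · AE = -27/2 ∩ A is the centroid of △DEC]
4. D_y = -3/2  [DB · AE = -27/2 ∩ A is the centroid of △DEC]
   → D = (17/2, -3/2)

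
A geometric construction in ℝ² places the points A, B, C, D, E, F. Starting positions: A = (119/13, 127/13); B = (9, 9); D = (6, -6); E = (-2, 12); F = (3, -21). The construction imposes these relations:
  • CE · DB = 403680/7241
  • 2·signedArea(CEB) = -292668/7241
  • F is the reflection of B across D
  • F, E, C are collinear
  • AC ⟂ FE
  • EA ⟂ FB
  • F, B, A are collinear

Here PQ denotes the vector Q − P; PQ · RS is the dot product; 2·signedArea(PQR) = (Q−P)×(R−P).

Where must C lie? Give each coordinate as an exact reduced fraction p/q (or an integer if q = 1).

1. C_x = -10277/7241  [F, E, C are collinear ∩ AC ⟂ FE]
2. C_y = 59139/7241  [F, E, C are collinear ∩ AC ⟂ FE]
   → C = (-10277/7241, 59139/7241)

C = (-10277/7241, 59139/7241)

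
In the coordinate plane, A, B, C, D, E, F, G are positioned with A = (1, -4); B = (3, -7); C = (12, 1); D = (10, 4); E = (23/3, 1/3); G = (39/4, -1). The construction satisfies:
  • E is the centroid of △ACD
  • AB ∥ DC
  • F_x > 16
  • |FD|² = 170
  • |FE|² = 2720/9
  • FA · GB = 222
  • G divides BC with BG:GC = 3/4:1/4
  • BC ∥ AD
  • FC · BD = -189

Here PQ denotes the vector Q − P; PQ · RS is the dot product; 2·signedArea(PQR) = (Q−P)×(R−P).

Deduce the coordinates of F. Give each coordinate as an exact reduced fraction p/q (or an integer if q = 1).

1. F_x = 17  [FC · BD = -189 ∩ FA · GB = 222]
2. F_y = 15  [FC · BD = -189 ∩ FA · GB = 222]
   → F = (17, 15)

F = (17, 15)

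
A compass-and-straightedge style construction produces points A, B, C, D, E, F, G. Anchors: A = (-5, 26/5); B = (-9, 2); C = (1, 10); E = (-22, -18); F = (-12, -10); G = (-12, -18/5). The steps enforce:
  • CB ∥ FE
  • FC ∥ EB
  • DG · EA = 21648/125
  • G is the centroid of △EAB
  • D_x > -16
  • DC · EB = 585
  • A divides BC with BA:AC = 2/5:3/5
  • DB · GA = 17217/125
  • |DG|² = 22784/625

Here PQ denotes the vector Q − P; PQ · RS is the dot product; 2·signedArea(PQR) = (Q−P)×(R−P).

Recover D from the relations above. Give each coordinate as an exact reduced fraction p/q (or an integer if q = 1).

D = (-76/5, -218/25)

1. D_x = -76/5  [DB · GA = 17217/125 ∩ DG · EA = 21648/125]
2. D_y = -218/25  [DB · GA = 17217/125 ∩ DG · EA = 21648/125]
   → D = (-76/5, -218/25)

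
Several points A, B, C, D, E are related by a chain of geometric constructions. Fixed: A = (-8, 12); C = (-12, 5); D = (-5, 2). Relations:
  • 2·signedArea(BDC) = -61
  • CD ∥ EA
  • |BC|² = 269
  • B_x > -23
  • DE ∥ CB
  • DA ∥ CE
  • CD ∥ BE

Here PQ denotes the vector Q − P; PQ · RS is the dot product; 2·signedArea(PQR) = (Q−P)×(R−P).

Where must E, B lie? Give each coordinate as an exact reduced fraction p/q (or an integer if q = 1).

B = (-22, 18)
E = (-15, 15)

1. E_x = -15  [CD ∥ EA ∩ DA ∥ CE]
2. E_y = 15  [CD ∥ EA ∩ DA ∥ CE]
   → E = (-15, 15)
3. B_x = -22  [CD ∥ BE ∩ DE ∥ CB]
4. B_y = 18  [CD ∥ BE ∩ DE ∥ CB]
   → B = (-22, 18)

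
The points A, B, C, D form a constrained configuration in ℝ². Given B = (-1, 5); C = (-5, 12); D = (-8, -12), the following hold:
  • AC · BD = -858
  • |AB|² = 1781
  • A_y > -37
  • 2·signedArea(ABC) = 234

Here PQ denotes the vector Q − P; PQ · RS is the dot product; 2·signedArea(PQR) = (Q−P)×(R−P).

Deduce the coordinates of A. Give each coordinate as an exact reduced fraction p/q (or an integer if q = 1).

1. A_x = -11  [2·signedArea(ABC) = 234 ∩ AC · BD = -858]
2. A_y = -36  [2·signedArea(ABC) = 234 ∩ AC · BD = -858]
   → A = (-11, -36)

A = (-11, -36)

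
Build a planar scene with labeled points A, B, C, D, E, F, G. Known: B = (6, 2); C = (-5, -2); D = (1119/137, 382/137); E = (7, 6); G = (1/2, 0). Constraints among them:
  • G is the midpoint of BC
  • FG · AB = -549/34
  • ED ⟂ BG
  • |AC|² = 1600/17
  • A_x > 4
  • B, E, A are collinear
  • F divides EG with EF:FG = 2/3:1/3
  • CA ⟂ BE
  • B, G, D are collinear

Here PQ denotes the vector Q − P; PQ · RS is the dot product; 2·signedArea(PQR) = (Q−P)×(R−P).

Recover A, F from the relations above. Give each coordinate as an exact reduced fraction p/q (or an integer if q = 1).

1. A_x = 75/17  [B, E, A are collinear ∩ CA ⟂ BE]
2. A_y = -74/17  [B, E, A are collinear ∩ CA ⟂ BE]
   → A = (75/17, -74/17)
3. F_x = 8/3  [F divides EG with EF:FG = 2/3:1/3]
4. F_y = 2  [F divides EG with EF:FG = 2/3:1/3]
   → F = (8/3, 2)

A = (75/17, -74/17)
F = (8/3, 2)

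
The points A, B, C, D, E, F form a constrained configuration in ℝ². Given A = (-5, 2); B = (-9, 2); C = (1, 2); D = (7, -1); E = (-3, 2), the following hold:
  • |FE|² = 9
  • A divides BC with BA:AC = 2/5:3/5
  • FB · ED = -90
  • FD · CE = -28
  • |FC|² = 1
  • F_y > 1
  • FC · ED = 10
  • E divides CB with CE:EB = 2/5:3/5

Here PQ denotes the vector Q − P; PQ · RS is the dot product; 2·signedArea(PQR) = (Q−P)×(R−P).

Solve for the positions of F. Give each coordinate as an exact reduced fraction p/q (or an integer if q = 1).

F = (0, 2)

1. F_x = 0  [FD · CE = -28 ∩ FC · ED = 10]
2. F_y = 2  [FD · CE = -28 ∩ FC · ED = 10]
   → F = (0, 2)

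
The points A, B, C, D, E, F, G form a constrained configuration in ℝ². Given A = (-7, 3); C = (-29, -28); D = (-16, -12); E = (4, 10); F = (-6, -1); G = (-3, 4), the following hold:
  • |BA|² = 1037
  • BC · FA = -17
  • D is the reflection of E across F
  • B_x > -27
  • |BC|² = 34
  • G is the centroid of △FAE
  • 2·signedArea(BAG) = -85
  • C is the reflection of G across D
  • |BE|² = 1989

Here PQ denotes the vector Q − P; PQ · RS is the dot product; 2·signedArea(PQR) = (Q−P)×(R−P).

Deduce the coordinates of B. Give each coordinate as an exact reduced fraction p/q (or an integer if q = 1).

B = (-26, -23)

1. B_x = -26  [line 1·x + -4·y + -66 = 0 ∩ |BC|² = 34]
2. B_y = -23  [line 1·x + -4·y + -66 = 0 ∩ |BC|² = 34]
   → B = (-26, -23)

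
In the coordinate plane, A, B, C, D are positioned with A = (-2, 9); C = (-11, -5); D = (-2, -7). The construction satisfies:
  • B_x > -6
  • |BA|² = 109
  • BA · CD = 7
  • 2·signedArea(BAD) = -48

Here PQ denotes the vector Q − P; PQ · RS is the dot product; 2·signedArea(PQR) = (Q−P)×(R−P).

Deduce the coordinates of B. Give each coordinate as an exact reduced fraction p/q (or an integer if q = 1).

1. B_x = -5  [2·signedArea(BAD) = -48 ∩ BA · CD = 7]
2. B_y = -1  [2·signedArea(BAD) = -48 ∩ BA · CD = 7]
   → B = (-5, -1)

B = (-5, -1)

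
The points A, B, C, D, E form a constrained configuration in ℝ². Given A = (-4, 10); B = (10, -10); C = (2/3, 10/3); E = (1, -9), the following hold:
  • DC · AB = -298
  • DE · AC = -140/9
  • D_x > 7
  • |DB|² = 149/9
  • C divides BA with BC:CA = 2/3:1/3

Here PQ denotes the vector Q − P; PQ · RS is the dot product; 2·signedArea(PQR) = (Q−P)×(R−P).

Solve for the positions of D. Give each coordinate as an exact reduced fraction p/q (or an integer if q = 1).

D = (23/3, -20/3)

1. D_x = 23/3  [line -14·x + 20·y + 722/3 = 0 ∩ |DB|² = 149/9]
2. D_y = -20/3  [line -14·x + 20·y + 722/3 = 0 ∩ |DB|² = 149/9]
   → D = (23/3, -20/3)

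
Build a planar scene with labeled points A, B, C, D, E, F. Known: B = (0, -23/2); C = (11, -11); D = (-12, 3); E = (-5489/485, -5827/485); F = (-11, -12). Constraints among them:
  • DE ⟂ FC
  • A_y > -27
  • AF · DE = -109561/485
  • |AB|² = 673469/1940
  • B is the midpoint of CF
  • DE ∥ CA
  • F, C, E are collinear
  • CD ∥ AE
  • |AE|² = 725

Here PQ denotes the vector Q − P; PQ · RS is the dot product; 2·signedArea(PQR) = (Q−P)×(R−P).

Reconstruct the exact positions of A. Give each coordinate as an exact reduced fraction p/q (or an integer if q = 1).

1. A_x = 5666/485  [CD ∥ AE ∩ DE ∥ CA]
2. A_y = -12617/485  [CD ∥ AE ∩ DE ∥ CA]
   → A = (5666/485, -12617/485)

A = (5666/485, -12617/485)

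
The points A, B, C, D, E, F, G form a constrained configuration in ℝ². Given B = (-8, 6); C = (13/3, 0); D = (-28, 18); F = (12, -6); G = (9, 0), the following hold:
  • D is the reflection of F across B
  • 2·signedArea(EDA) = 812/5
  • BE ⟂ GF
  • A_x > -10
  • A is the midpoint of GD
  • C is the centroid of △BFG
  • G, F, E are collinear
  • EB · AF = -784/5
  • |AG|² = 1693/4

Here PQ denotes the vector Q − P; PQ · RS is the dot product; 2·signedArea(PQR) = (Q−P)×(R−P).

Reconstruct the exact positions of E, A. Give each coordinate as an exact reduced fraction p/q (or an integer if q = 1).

1. E_x = 16/5  [G, F, E are collinear ∩ BE ⟂ GF]
2. E_y = 58/5  [G, F, E are collinear ∩ BE ⟂ GF]
   → E = (16/5, 58/5)
3. A_x = -19/2  [A is the midpoint of GD]
4. A_y = 9  [A is the midpoint of GD]
   → A = (-19/2, 9)

A = (-19/2, 9)
E = (16/5, 58/5)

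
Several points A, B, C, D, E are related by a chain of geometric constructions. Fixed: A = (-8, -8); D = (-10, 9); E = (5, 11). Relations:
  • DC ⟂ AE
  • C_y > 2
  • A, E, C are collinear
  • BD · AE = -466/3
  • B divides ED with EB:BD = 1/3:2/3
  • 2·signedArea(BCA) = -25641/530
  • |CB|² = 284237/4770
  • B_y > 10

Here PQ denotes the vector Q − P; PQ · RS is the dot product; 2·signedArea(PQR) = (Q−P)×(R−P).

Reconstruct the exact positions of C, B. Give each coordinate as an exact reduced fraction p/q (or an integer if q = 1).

B = (0, 31/3)
C = (-379/530, 1403/530)

1. C_x = -379/530  [A, E, C are collinear ∩ DC ⟂ AE]
2. C_y = 1403/530  [A, E, C are collinear ∩ DC ⟂ AE]
   → C = (-379/530, 1403/530)
3. B_x = 0  [B divides ED with EB:BD = 1/3:2/3]
4. B_y = 31/3  [B divides ED with EB:BD = 1/3:2/3]
   → B = (0, 31/3)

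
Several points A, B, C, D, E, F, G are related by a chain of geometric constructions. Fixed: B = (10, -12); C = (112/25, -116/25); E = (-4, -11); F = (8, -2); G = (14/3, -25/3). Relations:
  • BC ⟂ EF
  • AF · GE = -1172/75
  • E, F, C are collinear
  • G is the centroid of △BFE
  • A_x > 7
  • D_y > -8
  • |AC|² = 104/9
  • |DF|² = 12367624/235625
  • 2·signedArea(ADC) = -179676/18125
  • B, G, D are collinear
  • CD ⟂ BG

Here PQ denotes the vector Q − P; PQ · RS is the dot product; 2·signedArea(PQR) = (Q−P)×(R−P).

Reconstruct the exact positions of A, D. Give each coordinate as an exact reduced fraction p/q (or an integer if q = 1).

1. A_x = 562/75  [line 26/3·x + 8/3·y + -3628/75 = 0 ∩ |AC|² = 104/9]
2. A_y = -466/75  [line 26/3·x + 8/3·y + -3628/75 = 0 ∩ |AC|² = 104/9]
   → A = (562/75, -466/75)
3. D_x = 26538/9425  [2·signedArea(ADC) = -179676/18125 ∩ B, G, D are collinear]
4. D_y = -66548/9425  [2·signedArea(ADC) = -179676/18125 ∩ B, G, D are collinear]
   → D = (26538/9425, -66548/9425)

A = (562/75, -466/75)
D = (26538/9425, -66548/9425)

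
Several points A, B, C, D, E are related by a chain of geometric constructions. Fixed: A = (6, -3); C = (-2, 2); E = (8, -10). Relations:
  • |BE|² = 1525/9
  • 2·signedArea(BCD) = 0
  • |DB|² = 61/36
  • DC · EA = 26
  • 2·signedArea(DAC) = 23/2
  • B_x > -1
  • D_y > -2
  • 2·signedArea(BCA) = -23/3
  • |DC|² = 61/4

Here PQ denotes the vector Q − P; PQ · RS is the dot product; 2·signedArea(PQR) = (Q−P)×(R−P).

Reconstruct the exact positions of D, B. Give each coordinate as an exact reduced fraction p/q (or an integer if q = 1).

1. D_x = 1/2  [DC · EA = 26 ∩ 2·signedArea(DAC) = 23/2]
2. D_y = -1  [DC · EA = 26 ∩ 2·signedArea(DAC) = 23/2]
   → D = (1/2, -1)
3. B_x = -1/3  [2·signedArea(BCD) = 0 ∩ 2·signedArea(BCA) = -23/3]
4. B_y = 0  [2·signedArea(BCD) = 0 ∩ 2·signedArea(BCA) = -23/3]
   → B = (-1/3, 0)

B = (-1/3, 0)
D = (1/2, -1)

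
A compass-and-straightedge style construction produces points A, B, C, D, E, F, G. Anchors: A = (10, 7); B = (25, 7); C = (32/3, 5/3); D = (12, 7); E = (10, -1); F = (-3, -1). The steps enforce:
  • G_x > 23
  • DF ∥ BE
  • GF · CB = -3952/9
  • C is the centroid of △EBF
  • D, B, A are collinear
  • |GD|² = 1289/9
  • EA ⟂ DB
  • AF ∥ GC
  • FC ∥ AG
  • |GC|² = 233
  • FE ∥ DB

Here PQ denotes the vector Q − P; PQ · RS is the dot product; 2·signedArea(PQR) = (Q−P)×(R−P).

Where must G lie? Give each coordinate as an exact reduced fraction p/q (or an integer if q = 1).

G = (71/3, 29/3)

1. G_x = 71/3  [AF ∥ GC ∩ FC ∥ AG]
2. G_y = 29/3  [AF ∥ GC ∩ FC ∥ AG]
   → G = (71/3, 29/3)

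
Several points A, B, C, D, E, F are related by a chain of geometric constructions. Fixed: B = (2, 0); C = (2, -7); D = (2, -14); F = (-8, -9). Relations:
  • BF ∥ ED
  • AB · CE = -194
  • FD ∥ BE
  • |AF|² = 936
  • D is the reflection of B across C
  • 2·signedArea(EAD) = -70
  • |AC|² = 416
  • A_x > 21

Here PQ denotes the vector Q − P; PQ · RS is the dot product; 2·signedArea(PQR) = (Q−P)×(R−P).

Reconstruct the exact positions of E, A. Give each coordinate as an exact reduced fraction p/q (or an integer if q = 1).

1. E_x = 12  [BF ∥ ED ∩ FD ∥ BE]
2. E_y = -5  [BF ∥ ED ∩ FD ∥ BE]
   → E = (12, -5)
3. A_x = 22  [AB · CE = -194 ∩ 2·signedArea(EAD) = -70]
4. A_y = -3  [AB · CE = -194 ∩ 2·signedArea(EAD) = -70]
   → A = (22, -3)

A = (22, -3)
E = (12, -5)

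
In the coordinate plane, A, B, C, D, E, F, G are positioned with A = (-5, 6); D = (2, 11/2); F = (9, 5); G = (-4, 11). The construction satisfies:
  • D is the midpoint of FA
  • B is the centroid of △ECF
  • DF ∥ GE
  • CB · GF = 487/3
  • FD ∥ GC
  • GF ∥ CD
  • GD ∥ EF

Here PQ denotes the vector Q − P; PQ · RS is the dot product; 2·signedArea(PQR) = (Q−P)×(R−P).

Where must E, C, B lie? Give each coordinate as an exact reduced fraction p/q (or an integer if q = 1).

B = (1/3, 9)
C = (-11, 23/2)
E = (3, 21/2)

1. E_x = 3  [GD ∥ EF ∩ DF ∥ GE]
2. E_y = 21/2  [GD ∥ EF ∩ DF ∥ GE]
   → E = (3, 21/2)
3. C_x = -11  [GF ∥ CD ∩ FD ∥ GC]
4. C_y = 23/2  [GF ∥ CD ∩ FD ∥ GC]
   → C = (-11, 23/2)
5. B_x = 1/3  [B is the centroid of △ECF]
6. B_y = 9  [B is the centroid of △ECF]
   → B = (1/3, 9)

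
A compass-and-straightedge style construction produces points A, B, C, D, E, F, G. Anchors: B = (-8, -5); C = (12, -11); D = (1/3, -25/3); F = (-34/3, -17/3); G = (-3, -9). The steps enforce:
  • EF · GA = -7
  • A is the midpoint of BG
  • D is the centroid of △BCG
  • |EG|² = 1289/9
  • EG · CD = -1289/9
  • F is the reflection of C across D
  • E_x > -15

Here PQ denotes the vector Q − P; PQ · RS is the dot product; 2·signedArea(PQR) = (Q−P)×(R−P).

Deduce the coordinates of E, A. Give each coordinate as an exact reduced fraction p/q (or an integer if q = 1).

A = (-11/2, -7)
E = (-44/3, -19/3)

1. E_x = -44/3  [line 35/3·x + -8/3·y + 1388/9 = 0 ∩ |EG|² = 1289/9]
2. E_y = -19/3  [line 35/3·x + -8/3·y + 1388/9 = 0 ∩ |EG|² = 1289/9]
   → E = (-44/3, -19/3)
3. A_x = -11/2  [A is the midpoint of BG]
4. A_y = -7  [A is the midpoint of BG]
   → A = (-11/2, -7)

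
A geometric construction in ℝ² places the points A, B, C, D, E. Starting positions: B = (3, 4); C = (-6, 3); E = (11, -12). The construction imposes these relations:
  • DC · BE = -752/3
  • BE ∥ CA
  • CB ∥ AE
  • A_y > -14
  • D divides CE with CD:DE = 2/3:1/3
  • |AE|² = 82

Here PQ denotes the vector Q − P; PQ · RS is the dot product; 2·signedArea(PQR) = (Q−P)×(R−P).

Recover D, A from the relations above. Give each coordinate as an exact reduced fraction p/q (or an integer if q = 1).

A = (2, -13)
D = (16/3, -7)

1. D_x = 16/3  [D divides CE with CD:DE = 2/3:1/3]
2. D_y = -7  [D divides CE with CD:DE = 2/3:1/3]
   → D = (16/3, -7)
3. A_x = 2  [CB ∥ AE ∩ BE ∥ CA]
4. A_y = -13  [CB ∥ AE ∩ BE ∥ CA]
   → A = (2, -13)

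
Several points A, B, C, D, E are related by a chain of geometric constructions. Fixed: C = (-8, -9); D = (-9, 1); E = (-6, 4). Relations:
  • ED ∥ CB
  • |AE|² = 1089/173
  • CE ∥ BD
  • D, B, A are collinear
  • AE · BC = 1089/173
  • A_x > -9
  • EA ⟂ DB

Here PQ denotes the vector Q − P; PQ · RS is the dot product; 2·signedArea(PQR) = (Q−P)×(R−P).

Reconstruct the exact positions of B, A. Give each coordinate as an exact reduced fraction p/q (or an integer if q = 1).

A = (-1467/173, 758/173)
B = (-11, -12)

1. B_x = -11  [CE ∥ BD ∩ ED ∥ CB]
2. B_y = -12  [CE ∥ BD ∩ ED ∥ CB]
   → B = (-11, -12)
3. A_x = -1467/173  [D, B, A are collinear ∩ EA ⟂ DB]
4. A_y = 758/173  [D, B, A are collinear ∩ EA ⟂ DB]
   → A = (-1467/173, 758/173)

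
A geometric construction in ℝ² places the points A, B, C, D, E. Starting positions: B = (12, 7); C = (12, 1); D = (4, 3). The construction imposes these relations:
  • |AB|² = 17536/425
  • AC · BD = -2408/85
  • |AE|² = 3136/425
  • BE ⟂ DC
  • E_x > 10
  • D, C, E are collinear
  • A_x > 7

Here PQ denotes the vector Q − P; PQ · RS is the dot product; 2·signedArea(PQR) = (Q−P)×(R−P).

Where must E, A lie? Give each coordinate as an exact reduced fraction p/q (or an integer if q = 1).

A = (676/85, 171/85)
E = (180/17, 23/17)

1. E_x = 180/17  [D, C, E are collinear ∩ BE ⟂ DC]
2. E_y = 23/17  [D, C, E are collinear ∩ BE ⟂ DC]
   → E = (180/17, 23/17)
3. A_x = 676/85  [line 8·x + 4·y + -6092/85 = 0 ∩ |AB|² = 17536/425]
4. A_y = 171/85  [line 8·x + 4·y + -6092/85 = 0 ∩ |AB|² = 17536/425]
   → A = (676/85, 171/85)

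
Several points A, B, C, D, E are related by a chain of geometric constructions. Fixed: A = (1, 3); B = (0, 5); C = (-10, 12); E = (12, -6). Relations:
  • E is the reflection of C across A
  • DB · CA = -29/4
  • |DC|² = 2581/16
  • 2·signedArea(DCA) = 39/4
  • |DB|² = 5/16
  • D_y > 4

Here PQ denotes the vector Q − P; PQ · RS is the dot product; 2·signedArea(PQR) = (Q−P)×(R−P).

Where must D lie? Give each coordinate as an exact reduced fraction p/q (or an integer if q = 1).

D = (1/4, 9/2)

1. D_x = 1/4  [DB · CA = -29/4 ∩ 2·signedArea(DCA) = 39/4]
2. D_y = 9/2  [DB · CA = -29/4 ∩ 2·signedArea(DCA) = 39/4]
   → D = (1/4, 9/2)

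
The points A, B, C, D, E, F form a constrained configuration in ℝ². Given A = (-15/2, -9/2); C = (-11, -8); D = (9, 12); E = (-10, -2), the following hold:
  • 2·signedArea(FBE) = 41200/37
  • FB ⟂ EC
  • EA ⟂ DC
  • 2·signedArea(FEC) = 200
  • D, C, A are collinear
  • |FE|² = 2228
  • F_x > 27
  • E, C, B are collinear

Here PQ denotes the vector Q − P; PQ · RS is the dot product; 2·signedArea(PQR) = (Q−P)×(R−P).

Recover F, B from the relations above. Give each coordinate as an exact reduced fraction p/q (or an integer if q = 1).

B = (-164/37, 1162/37)
F = (28, 26)

1. F_x = 28  [line 6·x + -1·y + -142 = 0 ∩ |FE|² = 2228]
2. F_y = 26  [line 6·x + -1·y + -142 = 0 ∩ |FE|² = 2228]
   → F = (28, 26)
3. B_x = -164/37  [E, C, B are collinear ∩ FB ⟂ EC]
4. B_y = 1162/37  [E, C, B are collinear ∩ FB ⟂ EC]
   → B = (-164/37, 1162/37)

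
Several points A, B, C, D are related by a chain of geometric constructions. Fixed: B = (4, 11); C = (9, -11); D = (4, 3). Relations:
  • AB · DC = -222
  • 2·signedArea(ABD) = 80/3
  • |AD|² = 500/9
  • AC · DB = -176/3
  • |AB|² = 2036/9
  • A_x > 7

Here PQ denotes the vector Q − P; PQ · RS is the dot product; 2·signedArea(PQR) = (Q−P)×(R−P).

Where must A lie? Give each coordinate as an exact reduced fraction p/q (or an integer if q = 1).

1. A_x = 22/3  [AB · DC = -222 ∩ AC · DB = -176/3]
2. A_y = -11/3  [AB · DC = -222 ∩ AC · DB = -176/3]
   → A = (22/3, -11/3)

A = (22/3, -11/3)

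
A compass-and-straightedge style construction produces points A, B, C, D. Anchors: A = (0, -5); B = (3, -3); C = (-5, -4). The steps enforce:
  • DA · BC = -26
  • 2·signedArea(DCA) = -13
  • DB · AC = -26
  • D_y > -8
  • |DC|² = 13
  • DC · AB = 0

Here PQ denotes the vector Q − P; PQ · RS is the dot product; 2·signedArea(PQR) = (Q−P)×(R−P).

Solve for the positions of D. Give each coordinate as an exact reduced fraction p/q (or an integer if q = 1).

D = (-3, -7)

1. D_x = -3  [DC · AB = 0 ∩ DA · BC = -26]
2. D_y = -7  [DC · AB = 0 ∩ DA · BC = -26]
   → D = (-3, -7)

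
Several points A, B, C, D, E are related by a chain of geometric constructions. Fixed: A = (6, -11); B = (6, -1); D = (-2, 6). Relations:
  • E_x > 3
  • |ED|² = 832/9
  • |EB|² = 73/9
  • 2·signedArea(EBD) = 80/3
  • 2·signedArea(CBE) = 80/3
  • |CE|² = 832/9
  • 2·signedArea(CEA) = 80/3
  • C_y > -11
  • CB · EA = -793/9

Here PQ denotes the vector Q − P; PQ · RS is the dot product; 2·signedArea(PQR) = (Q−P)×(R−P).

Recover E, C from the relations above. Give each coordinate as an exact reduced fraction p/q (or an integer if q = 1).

1. E_x = 10/3  [line -7·x + -8·y + 22/3 = 0 ∩ |ED|² = 832/9]
2. E_y = -2  [line -7·x + -8·y + 22/3 = 0 ∩ |ED|² = 832/9]
   → E = (10/3, -2)
3. C_x = 26/3  [2·signedArea(CEA) = 80/3 ∩ 2·signedArea(CBE) = 80/3]
4. C_y = -10  [2·signedArea(CEA) = 80/3 ∩ 2·signedArea(CBE) = 80/3]
   → C = (26/3, -10)

C = (26/3, -10)
E = (10/3, -2)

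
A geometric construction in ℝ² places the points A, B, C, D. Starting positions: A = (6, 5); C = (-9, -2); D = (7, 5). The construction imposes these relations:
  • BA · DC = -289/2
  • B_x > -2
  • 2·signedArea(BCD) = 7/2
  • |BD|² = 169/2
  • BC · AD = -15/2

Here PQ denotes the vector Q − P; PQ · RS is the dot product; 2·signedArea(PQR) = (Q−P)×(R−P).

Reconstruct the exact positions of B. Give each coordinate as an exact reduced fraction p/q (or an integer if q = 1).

1. B_x = -3/2  [2·signedArea(BCD) = 7/2 ∩ BA · DC = -289/2]
2. B_y = 3/2  [2·signedArea(BCD) = 7/2 ∩ BA · DC = -289/2]
   → B = (-3/2, 3/2)

B = (-3/2, 3/2)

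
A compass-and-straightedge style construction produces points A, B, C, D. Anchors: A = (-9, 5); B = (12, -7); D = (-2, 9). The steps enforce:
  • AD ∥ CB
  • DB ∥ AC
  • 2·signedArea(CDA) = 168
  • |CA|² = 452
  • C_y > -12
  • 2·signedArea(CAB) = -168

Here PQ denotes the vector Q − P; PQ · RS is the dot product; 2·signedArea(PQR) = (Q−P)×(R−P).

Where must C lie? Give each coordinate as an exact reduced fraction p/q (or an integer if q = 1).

C = (5, -11)

1. C_x = 5  [AD ∥ CB ∩ DB ∥ AC]
2. C_y = -11  [AD ∥ CB ∩ DB ∥ AC]
   → C = (5, -11)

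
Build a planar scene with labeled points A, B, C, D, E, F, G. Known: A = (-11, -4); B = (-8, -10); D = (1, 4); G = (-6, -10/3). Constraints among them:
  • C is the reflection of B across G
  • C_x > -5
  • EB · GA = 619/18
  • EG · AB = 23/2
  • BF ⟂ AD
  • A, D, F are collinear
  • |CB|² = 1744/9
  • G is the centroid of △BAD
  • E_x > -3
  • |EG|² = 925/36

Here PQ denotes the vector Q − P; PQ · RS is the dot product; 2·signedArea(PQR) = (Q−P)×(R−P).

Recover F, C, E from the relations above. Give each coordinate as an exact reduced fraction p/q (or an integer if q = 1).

1. F_x = -152/13  [A, D, F are collinear ∩ BF ⟂ AD]
2. F_y = -58/13  [A, D, F are collinear ∩ BF ⟂ AD]
   → F = (-152/13, -58/13)
3. C_x = -4  [C is the reflection of B across G]
4. C_y = 10/3  [C is the reflection of B across G]
   → C = (-4, 10/3)
5. E_x = -5/2  [EB · GA = 619/18 ∩ EG · AB = 23/2]
6. E_y = 1/3  [EB · GA = 619/18 ∩ EG · AB = 23/2]
   → E = (-5/2, 1/3)

C = (-4, 10/3)
E = (-5/2, 1/3)
F = (-152/13, -58/13)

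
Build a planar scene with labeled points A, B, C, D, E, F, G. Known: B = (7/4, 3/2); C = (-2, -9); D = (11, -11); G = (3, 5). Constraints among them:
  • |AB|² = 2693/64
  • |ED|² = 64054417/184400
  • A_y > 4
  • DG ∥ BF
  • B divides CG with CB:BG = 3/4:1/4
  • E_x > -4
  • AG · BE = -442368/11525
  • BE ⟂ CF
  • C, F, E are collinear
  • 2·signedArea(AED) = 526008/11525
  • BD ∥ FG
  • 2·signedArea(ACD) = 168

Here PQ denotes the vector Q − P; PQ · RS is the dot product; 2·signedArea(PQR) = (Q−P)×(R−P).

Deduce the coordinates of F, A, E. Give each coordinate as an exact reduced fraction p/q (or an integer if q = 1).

A = (-33/8, 17/4)
E = (-163549/46100, 14991/23050)
F = (-25/4, 35/2)

1. F_x = -25/4  [BD ∥ FG ∩ DG ∥ BF]
2. F_y = 35/2  [BD ∥ FG ∩ DG ∥ BF]
   → F = (-25/4, 35/2)
3. A_x = -33/8  [line 2·x + 13·y + -47 = 0 ∩ |AB|² = 2693/64]
4. A_y = 17/4  [line 2·x + 13·y + -47 = 0 ∩ |AB|² = 2693/64]
   → A = (-33/8, 17/4)
5. E_x = -163549/46100  [2·signedArea(AED) = 526008/11525 ∩ C, F, E are collinear]
6. E_y = 14991/23050  [2·signedArea(AED) = 526008/11525 ∩ C, F, E are collinear]
   → E = (-163549/46100, 14991/23050)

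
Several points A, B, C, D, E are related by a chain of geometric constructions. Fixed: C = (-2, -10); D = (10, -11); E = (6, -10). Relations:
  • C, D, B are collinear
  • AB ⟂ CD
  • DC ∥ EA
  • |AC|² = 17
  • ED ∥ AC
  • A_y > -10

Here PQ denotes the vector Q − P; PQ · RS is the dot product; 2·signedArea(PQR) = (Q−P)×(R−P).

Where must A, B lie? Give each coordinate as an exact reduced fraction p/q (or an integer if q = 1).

1. A_x = -6  [ED ∥ AC ∩ DC ∥ EA]
2. A_y = -9  [ED ∥ AC ∩ DC ∥ EA]
   → A = (-6, -9)
3. B_x = -878/145  [C, D, B are collinear ∩ AB ⟂ CD]
4. B_y = -1401/145  [C, D, B are collinear ∩ AB ⟂ CD]
   → B = (-878/145, -1401/145)

A = (-6, -9)
B = (-878/145, -1401/145)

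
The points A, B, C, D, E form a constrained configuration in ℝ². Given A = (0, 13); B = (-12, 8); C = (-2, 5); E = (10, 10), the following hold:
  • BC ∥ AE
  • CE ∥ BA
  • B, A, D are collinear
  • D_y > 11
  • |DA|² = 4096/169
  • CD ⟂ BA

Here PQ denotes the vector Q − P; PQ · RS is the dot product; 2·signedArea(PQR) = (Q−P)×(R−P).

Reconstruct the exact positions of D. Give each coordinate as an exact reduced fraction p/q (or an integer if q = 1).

D = (-768/169, 1877/169)

1. D_x = -768/169  [B, A, D are collinear ∩ CD ⟂ BA]
2. D_y = 1877/169  [B, A, D are collinear ∩ CD ⟂ BA]
   → D = (-768/169, 1877/169)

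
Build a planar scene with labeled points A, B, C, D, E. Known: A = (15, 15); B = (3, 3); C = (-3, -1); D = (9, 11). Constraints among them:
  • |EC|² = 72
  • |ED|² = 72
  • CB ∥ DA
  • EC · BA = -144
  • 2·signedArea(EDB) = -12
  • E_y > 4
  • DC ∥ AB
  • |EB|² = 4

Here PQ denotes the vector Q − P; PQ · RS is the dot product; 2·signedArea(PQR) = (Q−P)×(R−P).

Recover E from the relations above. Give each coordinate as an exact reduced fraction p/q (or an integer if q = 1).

1. E_x = 3  [2·signedArea(EDB) = -12 ∩ EC · BA = -144]
2. E_y = 5  [2·signedArea(EDB) = -12 ∩ EC · BA = -144]
   → E = (3, 5)

E = (3, 5)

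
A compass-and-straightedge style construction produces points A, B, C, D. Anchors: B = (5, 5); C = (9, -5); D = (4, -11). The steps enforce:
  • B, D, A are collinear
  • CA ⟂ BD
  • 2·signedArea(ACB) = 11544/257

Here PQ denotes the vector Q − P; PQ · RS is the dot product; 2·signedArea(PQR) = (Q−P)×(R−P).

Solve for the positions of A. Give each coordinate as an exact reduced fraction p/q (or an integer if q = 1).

A = (1129/257, -1211/257)

1. A_x = 1129/257  [B, D, A are collinear ∩ CA ⟂ BD]
2. A_y = -1211/257  [B, D, A are collinear ∩ CA ⟂ BD]
   → A = (1129/257, -1211/257)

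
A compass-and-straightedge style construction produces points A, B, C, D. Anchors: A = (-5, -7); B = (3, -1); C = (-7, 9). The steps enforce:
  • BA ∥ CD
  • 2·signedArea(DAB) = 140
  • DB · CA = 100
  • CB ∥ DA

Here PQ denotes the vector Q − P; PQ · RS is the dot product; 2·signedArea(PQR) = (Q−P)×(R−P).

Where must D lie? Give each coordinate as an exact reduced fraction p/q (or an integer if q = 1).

D = (-15, 3)

1. D_x = -15  [CB ∥ DA ∩ BA ∥ CD]
2. D_y = 3  [CB ∥ DA ∩ BA ∥ CD]
   → D = (-15, 3)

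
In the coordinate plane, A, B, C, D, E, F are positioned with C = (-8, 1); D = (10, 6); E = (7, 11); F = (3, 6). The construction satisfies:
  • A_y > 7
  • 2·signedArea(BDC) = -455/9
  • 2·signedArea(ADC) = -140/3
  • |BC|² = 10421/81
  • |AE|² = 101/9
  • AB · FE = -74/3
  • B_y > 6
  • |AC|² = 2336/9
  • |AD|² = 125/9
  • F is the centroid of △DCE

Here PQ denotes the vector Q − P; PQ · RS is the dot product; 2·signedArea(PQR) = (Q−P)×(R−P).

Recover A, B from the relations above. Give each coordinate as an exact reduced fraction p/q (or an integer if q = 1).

A = (20/3, 23/3)
B = (17/9, 59/9)

1. A_x = 20/3  [line 5·x + -18·y + 314/3 = 0 ∩ |AC|² = 2336/9]
2. A_y = 23/3  [line 5·x + -18·y + 314/3 = 0 ∩ |AC|² = 2336/9]
   → A = (20/3, 23/3)
3. B_x = 17/9  [2·signedArea(BDC) = -455/9 ∩ AB · FE = -74/3]
4. B_y = 59/9  [2·signedArea(BDC) = -455/9 ∩ AB · FE = -74/3]
   → B = (17/9, 59/9)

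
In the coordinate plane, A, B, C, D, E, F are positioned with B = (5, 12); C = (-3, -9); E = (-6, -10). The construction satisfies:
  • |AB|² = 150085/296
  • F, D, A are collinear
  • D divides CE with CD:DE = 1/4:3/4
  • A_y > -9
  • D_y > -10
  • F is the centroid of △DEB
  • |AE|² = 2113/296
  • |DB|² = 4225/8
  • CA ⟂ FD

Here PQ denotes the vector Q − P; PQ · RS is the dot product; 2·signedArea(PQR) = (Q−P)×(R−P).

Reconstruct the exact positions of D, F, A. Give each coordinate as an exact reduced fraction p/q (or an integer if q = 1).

A = (-2671/740, -6517/740)
D = (-15/4, -37/4)
F = (-19/12, -29/12)

1. D_x = -15/4  [D divides CE with CD:DE = 1/4:3/4]
2. D_y = -37/4  [D divides CE with CD:DE = 1/4:3/4]
   → D = (-15/4, -37/4)
3. F_x = -19/12  [F is the centroid of △DEB]
4. F_y = -29/12  [F is the centroid of △DEB]
   → F = (-19/12, -29/12)
5. A_x = -2671/740  [F, D, A are collinear ∩ CA ⟂ FD]
6. A_y = -6517/740  [F, D, A are collinear ∩ CA ⟂ FD]
   → A = (-2671/740, -6517/740)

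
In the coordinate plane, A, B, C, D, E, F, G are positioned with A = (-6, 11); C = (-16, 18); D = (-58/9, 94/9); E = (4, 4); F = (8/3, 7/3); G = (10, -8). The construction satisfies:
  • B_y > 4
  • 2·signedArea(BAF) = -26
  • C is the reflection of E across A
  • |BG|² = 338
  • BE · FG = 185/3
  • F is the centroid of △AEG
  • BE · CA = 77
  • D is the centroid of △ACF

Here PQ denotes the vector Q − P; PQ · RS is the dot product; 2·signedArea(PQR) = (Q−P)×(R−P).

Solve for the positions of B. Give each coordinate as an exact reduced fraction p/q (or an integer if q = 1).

B = (-3, 5)

1. B_x = -3  [BE · CA = 77 ∩ BE · FG = 185/3]
2. B_y = 5  [BE · CA = 77 ∩ BE · FG = 185/3]
   → B = (-3, 5)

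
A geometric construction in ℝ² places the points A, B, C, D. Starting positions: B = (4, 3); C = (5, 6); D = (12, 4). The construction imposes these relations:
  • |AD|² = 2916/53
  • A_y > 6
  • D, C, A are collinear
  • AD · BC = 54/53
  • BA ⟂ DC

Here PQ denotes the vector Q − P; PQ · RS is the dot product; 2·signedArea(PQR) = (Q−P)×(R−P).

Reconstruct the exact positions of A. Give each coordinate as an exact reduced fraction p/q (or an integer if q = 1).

1. A_x = 258/53  [D, C, A are collinear ∩ BA ⟂ DC]
2. A_y = 320/53  [D, C, A are collinear ∩ BA ⟂ DC]
   → A = (258/53, 320/53)

A = (258/53, 320/53)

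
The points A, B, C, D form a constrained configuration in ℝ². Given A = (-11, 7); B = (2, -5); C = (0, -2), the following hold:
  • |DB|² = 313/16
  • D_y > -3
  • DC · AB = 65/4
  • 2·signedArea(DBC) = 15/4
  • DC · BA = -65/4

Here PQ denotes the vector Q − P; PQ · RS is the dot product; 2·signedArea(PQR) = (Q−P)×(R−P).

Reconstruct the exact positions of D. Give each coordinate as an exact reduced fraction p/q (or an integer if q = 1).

1. D_x = -5/4  [DC · AB = 65/4 ∩ 2·signedArea(DBC) = 15/4]
2. D_y = -2  [DC · AB = 65/4 ∩ 2·signedArea(DBC) = 15/4]
   → D = (-5/4, -2)

D = (-5/4, -2)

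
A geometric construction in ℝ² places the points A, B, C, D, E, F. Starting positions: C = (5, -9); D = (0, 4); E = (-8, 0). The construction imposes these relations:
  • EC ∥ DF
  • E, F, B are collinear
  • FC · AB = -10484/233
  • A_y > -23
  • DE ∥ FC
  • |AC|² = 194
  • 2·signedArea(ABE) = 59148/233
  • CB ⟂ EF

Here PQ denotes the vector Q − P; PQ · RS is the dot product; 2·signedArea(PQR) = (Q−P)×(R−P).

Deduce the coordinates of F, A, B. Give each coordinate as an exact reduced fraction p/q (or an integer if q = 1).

A = (10, -22)
B = (1475/233, -795/233)
F = (13, -5)

1. F_x = 13  [DE ∥ FC ∩ EC ∥ DF]
2. F_y = -5  [DE ∥ FC ∩ EC ∥ DF]
   → F = (13, -5)
3. B_x = 1475/233  [E, F, B are collinear ∩ CB ⟂ EF]
4. B_y = -795/233  [E, F, B are collinear ∩ CB ⟂ EF]
   → B = (1475/233, -795/233)
5. A_x = 10  [2·signedArea(ABE) = 59148/233 ∩ FC · AB = -10484/233]
6. A_y = -22  [2·signedArea(ABE) = 59148/233 ∩ FC · AB = -10484/233]
   → A = (10, -22)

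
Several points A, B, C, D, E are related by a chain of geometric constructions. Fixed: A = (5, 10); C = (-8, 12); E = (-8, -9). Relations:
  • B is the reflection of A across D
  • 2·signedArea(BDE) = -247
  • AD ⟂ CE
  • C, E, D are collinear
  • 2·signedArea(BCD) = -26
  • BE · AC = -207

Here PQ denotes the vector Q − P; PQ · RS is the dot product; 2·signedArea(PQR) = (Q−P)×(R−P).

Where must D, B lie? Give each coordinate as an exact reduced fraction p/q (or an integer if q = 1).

B = (-21, 10)
D = (-8, 10)

1. D_x = -8  [C, E, D are collinear ∩ AD ⟂ CE]
2. D_y = 10  [C, E, D are collinear ∩ AD ⟂ CE]
   → D = (-8, 10)
3. B_x = -21  [B is the reflection of A across D]
4. B_y = 10  [B is the reflection of A across D]
   → B = (-21, 10)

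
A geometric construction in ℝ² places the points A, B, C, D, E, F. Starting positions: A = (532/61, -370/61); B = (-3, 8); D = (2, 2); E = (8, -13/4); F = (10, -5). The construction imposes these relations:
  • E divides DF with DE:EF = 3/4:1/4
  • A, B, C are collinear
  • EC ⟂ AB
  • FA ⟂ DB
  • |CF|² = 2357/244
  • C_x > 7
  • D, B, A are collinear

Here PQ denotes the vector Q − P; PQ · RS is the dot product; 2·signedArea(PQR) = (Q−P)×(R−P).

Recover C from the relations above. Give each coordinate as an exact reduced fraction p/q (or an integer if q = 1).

1. C_x = 859/122  [A, B, C are collinear ∩ EC ⟂ AB]
2. C_y = -247/61  [A, B, C are collinear ∩ EC ⟂ AB]
   → C = (859/122, -247/61)

C = (859/122, -247/61)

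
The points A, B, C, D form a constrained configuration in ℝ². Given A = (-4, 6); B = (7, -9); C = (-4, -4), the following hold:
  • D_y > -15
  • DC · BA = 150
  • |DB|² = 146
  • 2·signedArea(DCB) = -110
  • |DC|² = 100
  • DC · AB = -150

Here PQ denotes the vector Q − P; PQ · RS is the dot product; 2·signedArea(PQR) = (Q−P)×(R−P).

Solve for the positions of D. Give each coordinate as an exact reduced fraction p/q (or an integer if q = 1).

D = (-4, -14)

1. D_x = -4  [2·signedArea(DCB) = -110 ∩ DC · BA = 150]
2. D_y = -14  [2·signedArea(DCB) = -110 ∩ DC · BA = 150]
   → D = (-4, -14)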